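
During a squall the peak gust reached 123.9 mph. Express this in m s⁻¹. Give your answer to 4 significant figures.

55.39 m/s

1 mph = 0.44704 m/s, so 123.9 × 0.44704 = 55.39 m/s.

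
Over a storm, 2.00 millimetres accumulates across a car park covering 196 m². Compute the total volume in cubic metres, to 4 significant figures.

0.3920 cubic metres

1 mm over 1 m² is 1 L, so volume = 2 × 196 = 392 L = 0.3920 m³.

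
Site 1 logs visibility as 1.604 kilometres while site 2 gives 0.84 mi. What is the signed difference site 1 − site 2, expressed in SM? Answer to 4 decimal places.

0.1567 SM

site 1: 1.604 km = 0.996679 SM.
Difference: 0.996679 − 0.840000 = 0.1567 SM.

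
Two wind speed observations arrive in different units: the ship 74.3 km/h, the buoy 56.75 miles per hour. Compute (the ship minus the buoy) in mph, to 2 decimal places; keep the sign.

-10.58 mph

the ship: 74.3 km/h = 46.1679 mph.
Difference: 46.1679 − 56.7500 = -10.58 mph.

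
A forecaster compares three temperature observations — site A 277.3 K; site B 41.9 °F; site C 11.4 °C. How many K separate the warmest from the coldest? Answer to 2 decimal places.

7.25 K

site A: 277.3 K = 4.150 °C.
site B: 41.9 °F = 5.500 °C.
Spread: 11.400 − 4.150 = 7.250 °C.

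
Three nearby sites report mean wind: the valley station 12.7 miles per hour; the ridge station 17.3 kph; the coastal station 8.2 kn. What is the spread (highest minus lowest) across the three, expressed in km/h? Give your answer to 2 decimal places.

the valley station: 12.7 mph = 20.4387 km/h.
the coastal station: 8.2 kt = 15.1864 km/h.
Spread: 20.4387 − 15.1864 = 5.25 km/h.

5.25 km/h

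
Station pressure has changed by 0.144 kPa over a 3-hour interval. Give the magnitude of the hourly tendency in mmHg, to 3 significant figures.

0.144 kPa / 3 h × 7.50062 mmHg/kPa = 0.360 mmHg/h.

0.360 mmHg per hour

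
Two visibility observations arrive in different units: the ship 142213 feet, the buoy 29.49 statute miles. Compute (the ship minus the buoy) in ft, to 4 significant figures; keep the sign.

-13490 ft

the buoy: 29.49 SM = 155707.20 ft.
Difference: 142213.00 − 155707.20 = -13490 ft.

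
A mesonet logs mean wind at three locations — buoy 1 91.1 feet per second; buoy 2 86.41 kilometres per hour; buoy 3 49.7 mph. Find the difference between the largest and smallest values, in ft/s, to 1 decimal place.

18.2 ft/s

buoy 2: 86.41 km/h = 78.749 ft/s.
buoy 3: 49.7 mph = 72.893 ft/s.
Spread: 91.100 − 72.893 = 18.2 ft/s.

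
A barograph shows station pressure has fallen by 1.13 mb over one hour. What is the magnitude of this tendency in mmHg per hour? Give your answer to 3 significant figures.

1.13 mb / 1 h × 0.750062 mmHg/mb = 0.848 mmHg/h.

0.848 mmHg per hour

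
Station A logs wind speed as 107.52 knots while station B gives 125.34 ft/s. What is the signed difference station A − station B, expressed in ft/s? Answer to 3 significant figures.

56.1 ft/s

station A: 107.52 kt = 181.473 ft/s.
Difference: 181.473 − 125.340 = 56.1 ft/s.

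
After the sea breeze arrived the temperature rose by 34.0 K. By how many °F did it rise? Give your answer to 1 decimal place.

61.2 °F

For a temperature change the 32° offset cancels: Δ°F = 34.0 × 1.8 = 61.2 °F.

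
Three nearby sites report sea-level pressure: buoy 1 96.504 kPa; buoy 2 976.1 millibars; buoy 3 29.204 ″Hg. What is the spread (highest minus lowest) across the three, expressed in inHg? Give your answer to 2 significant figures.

buoy 1: 96.504 kPa = 28.4976 inHg.
buoy 2: 976.1 mb = 28.8242 inHg.
Spread: 29.2040 − 28.4976 = 0.71 inHg.

0.71 inHg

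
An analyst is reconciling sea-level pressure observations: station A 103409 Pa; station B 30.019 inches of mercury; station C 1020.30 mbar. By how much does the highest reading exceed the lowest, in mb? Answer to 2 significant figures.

station A: 103409 Pa = 1034.09 mb.
station B: 30.019 inHg = 1016.56 mb.
Spread: 1034.09 − 1016.56 = 18 mb.

18 mb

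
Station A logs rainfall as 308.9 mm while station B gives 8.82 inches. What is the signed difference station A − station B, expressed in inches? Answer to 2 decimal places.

station A: 308.9 mm = 12.1614 in.
Difference: 12.1614 − 8.8200 = 3.34 in.

3.34 in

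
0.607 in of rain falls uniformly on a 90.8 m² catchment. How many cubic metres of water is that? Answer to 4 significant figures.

Depth: 0.607 in × 25.4 = 15.4178 mm.
1 mm over 1 m² is 1 L, so volume = 15.4178 × 90.8 = 1399.9362 L = 1.400 m³.

1.400 cubic metres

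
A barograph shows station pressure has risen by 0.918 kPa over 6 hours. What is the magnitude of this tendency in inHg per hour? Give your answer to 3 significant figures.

0.918 kPa / 6 h × 0.2953 inHg/kPa = 0.0452 inHg/h.

0.0452 inHg per hour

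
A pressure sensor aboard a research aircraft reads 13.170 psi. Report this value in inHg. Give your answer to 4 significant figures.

26.81 inHg

1 psi = 2.03602 inHg, so 13.170 × 2.03602 = 26.81 inHg.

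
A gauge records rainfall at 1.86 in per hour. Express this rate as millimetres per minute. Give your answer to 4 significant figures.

0.7874 mm/minute

1.86 in/hour × 25.4 mm/in × 0.0166667 hour/minute = 0.7874 mm/minute.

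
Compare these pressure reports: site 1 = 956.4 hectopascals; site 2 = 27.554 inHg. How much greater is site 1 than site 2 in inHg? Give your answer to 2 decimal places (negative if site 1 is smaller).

0.69 inHg

site 1: 956.4 hPa = 28.2425 inHg.
Difference: 28.2425 − 27.5540 = 0.69 inHg.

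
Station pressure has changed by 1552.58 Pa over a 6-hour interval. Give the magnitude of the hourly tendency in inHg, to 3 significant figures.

0.0764 inHg per hour

1552.58 Pa / 6 h × 0.0002953 inHg/Pa = 0.0764 inHg/h.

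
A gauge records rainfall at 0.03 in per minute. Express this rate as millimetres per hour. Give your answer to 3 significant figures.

0.03 in/minute × 25.4 mm/in × 60 minute/hour = 45.7 mm/hour.

45.7 mm/hour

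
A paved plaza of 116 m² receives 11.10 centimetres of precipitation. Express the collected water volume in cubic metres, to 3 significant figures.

12.9 cubic metres

Depth: 11.10 cm × 10 = 111 mm.
1 mm over 1 m² is 1 L, so volume = 111 × 116 = 12876 L = 12.9 m³.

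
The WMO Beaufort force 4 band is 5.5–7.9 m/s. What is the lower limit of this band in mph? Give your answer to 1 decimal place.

5.5–7.9 m/s × 2.237 = 12.3–17.7 mph.

12.3 mph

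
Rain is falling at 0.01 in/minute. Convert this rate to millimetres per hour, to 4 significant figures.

0.01 in/minute × 25.4 mm/in × 60 minute/hour = 15.24 mm/hour.

15.24 mm/hour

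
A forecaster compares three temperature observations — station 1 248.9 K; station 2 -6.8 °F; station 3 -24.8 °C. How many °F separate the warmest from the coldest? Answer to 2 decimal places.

station 1: 248.9 K = -24.250 °C.
station 2: -6.8 °F = -21.556 °C.
Spread: (-21.556) − (-24.800) = 3.244 °C = 5.84 °F.

5.84 °F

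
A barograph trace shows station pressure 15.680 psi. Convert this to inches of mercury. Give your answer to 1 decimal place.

1 psi = 2.03602 inHg, so 15.680 × 2.03602 = 31.9 inHg.

31.9 inHg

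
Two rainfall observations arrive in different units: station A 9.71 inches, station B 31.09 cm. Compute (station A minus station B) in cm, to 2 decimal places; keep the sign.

station A: 9.71 in = 24.6634 cm.
Difference: 24.6634 − 31.0900 = -6.43 cm.

-6.43 cm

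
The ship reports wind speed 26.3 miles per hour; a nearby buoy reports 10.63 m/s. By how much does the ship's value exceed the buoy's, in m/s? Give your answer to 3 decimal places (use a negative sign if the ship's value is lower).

1.127 m/s

the ship: 26.3 mph = 11.75715 m/s.
Difference: 11.75715 − 10.63000 = 1.127 m/s.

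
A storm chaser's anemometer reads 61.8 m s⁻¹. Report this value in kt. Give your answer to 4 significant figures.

120.1 kt

1 m/s = 1.94384 kt, so 61.8 × 1.94384 = 120.1 kt.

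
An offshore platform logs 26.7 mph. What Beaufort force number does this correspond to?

26.7 mph = 11.9 m/s, which is Beaufort 6 (strong breeze, 10.8–13.8 m/s).

Beaufort force 6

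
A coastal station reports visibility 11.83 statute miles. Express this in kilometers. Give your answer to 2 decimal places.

19.04 km

1 SM = 1.60934 km, so 11.83 × 1.60934 = 19.04 km.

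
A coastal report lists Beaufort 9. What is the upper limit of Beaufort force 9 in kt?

47 kt

Beaufort 9 (strong gale) spans 41–47 knots.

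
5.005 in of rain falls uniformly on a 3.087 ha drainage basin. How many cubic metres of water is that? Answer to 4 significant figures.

3924 cubic metres

Depth: 5.005 in × 25.4 = 127.127 mm.
Area: 3.087 ha = 30870 m².
1 mm over 1 m² is 1 L, so volume = 127.127 × 30870 = 3924410.5 L = 3924 m³.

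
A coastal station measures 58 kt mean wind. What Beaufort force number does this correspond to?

Beaufort force 11

58 kt lies in the Beaufort 11 band (violent storm, 56–63 kt).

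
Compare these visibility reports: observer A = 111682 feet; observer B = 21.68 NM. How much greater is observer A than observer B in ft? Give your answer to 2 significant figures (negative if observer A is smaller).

observer B: 21.68 nmi = 131730.18 ft.
Difference: 111682.00 − 131730.18 = -20000 ft.

-20000 ft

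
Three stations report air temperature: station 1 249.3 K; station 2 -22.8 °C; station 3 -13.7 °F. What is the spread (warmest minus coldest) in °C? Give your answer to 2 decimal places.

station 1: 249.3 K = -23.850 °C.
station 3: -13.7 °F = -25.389 °C.
Spread: (-22.800) − (-25.389) = 2.589 °C.

2.59 °C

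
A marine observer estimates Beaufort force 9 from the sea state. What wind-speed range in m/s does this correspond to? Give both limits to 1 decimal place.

20.8 to 24.4 m/s

Beaufort 9 (strong gale) spans 20.8–24.4 m/s.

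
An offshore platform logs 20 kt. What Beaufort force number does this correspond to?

20 kt lies in the Beaufort 5 band (fresh breeze, 17–21 kt).

Beaufort force 5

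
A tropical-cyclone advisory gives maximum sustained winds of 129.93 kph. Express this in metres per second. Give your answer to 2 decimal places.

1 km/h = 0.277778 m/s, so 129.93 × 0.277778 = 36.09 m/s.

36.09 m/s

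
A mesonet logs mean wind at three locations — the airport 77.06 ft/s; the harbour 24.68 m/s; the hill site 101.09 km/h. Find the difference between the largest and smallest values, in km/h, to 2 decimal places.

the airport: 77.06 ft/s = 84.5564 km/h.
the harbour: 24.68 m/s = 88.8480 km/h.
Spread: 101.0900 − 84.5564 = 16.53 km/h.

16.53 km/h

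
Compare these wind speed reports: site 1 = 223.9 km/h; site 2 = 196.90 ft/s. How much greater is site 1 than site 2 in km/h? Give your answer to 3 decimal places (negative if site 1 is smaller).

site 2: 196.90 ft/s = 216.05443 km/h.
Difference: 223.90000 − 216.05443 = 7.846 km/h.

7.846 km/h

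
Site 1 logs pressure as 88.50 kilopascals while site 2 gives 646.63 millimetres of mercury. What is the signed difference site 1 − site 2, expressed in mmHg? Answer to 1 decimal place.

site 1: 88.50 kPa = 663.804 mmHg.
Difference: 663.804 − 646.630 = 17.2 mmHg.

17.2 mmHg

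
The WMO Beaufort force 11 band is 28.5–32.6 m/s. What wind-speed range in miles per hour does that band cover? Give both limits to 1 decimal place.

63.8 to 72.9 mph

28.5–32.6 m/s × 2.237 = 63.8–72.9 mph.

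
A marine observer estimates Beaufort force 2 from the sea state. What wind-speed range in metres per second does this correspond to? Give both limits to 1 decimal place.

Beaufort 2 (light breeze) spans 1.6–3.3 m/s.

1.6 to 3.3 m/s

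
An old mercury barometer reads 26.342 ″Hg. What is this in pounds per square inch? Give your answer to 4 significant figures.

12.94 psi

1 inHg = 0.491154 psi, so 26.342 × 0.491154 = 12.94 psi.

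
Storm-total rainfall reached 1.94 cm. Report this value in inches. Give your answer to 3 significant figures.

1 cm = 0.393701 in, so 1.94 × 0.393701 = 0.764 in.

0.764 in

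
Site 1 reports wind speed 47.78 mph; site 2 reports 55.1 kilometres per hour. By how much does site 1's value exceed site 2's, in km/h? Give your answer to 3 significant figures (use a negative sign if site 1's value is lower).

site 1: 47.78 mph = 76.894 km/h.
Difference: 76.894 − 55.100 = 21.8 km/h.

21.8 km/h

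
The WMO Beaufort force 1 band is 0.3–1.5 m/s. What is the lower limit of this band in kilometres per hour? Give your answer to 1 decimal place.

0.3–1.5 m/s × 3.6 = 1.1–5.4 km/h.

1.1 km/h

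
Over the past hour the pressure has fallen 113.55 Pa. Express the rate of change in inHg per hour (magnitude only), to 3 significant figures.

0.0335 inHg per hour

113.55 Pa / 1 h × 0.0002953 inHg/Pa = 0.0335 inHg/h.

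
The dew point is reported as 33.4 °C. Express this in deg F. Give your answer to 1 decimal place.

92.1 °F

°F = °C × 9/5 + 32 = 33.4 × 1.8 + 32 = 92.1 °F.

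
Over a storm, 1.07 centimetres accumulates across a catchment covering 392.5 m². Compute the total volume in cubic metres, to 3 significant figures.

4.20 cubic metres

Depth: 1.07 cm × 10 = 10.7 mm.
1 mm over 1 m² is 1 L, so volume = 10.7 × 392.5 = 4199.75 L = 4.20 m³.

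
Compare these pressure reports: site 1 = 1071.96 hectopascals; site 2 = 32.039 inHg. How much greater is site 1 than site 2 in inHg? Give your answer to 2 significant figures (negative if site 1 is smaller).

site 1: 1071.96 hPa = 31.6550 inHg.
Difference: 31.6550 − 32.0390 = -0.38 inHg.

-0.38 inHg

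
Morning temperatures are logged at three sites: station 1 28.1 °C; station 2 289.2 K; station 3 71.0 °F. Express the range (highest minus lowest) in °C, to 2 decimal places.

12.05 °C

station 2: 289.2 K = 16.050 °C.
station 3: 71.0 °F = 21.667 °C.
Spread: 28.100 − 16.050 = 12.050 °C.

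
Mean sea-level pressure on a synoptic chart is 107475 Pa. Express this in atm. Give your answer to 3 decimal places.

1.061 atm

1 Pa = 9.86923e-06 atm, so 107475 × 9.86923e-06 = 1.061 atm.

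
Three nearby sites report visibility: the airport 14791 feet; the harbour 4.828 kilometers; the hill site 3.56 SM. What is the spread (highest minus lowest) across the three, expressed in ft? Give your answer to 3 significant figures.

the harbour: 4.828 km = 15839.90 ft.
the hill site: 3.56 SM = 18796.80 ft.
Spread: 18796.80 − 14791.00 = 4010 ft.

4010 ft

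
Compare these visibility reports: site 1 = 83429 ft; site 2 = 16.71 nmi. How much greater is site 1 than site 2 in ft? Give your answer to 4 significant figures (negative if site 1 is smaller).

site 2: 16.71 nmi = 101531.89 ft.
Difference: 83429.00 − 101531.89 = -18100 ft.

-18100 ft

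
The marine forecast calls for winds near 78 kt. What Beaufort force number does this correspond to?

78 kt lies in the Beaufort 12 band (hurricane force, ≥64 kt).

Beaufort force 12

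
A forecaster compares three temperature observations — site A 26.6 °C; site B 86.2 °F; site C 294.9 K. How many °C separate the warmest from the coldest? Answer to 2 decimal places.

8.36 °C

site B: 86.2 °F = 30.111 °C.
site C: 294.9 K = 21.750 °C.
Spread: 30.111 − 21.750 = 8.361 °C.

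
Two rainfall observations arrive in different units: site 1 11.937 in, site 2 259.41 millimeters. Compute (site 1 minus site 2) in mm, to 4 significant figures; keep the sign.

43.79 mm

site 1: 11.937 in = 303.1998 mm.
Difference: 303.1998 − 259.4100 = 43.79 mm.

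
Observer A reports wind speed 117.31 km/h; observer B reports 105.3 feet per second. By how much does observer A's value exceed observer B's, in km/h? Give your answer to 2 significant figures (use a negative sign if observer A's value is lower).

1.8 km/h

observer B: 105.3 ft/s = 115.544 km/h.
Difference: 117.310 − 115.544 = 1.8 km/h.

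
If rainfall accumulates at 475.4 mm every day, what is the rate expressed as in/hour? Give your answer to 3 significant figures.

475.4 mm/day × 0.0393701 in/mm × 0.0416667 day/hour = 0.780 in/hour.

0.780 in/hour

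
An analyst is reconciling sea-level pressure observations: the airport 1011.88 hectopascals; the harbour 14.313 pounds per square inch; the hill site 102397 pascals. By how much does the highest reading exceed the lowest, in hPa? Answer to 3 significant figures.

37.1 hPa

the harbour: 14.313 psi = 986.847 hPa.
the hill site: 102397 Pa = 1023.970 hPa.
Spread: 1023.970 − 986.847 = 37.1 hPa.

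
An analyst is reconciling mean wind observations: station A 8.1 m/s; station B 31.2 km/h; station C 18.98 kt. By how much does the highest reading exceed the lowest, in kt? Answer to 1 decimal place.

station A: 8.1 m/s = 15.745 kt.
station B: 31.2 km/h = 16.847 kt.
Spread: 18.980 − 15.745 = 3.2 kt.

3.2 kt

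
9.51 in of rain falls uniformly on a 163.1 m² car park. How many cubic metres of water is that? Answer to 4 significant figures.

39.40 cubic metres

Depth: 9.51 in × 25.4 = 241.554 mm.
1 mm over 1 m² is 1 L, so volume = 241.554 × 163.1 = 39397.457 L = 39.40 m³.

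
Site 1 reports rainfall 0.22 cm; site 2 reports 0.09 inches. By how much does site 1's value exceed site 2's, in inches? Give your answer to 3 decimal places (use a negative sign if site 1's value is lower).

site 1: 0.22 cm = 0.08661 in.
Difference: 0.08661 − 0.09000 = -0.003 in.

-0.003 in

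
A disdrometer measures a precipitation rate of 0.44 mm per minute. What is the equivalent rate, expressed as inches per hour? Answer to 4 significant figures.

0.44 mm/minute × 0.0393701 in/mm × 60 minute/hour = 1.039 in/hour.

1.039 in/hour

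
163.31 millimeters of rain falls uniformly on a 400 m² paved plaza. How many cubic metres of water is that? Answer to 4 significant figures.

65.32 cubic metres

1 mm over 1 m² is 1 L, so volume = 163.31 × 400 = 65324 L = 65.32 m³.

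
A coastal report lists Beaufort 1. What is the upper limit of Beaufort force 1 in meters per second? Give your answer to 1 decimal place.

Beaufort 1 (light air) spans 0.3–1.5 m/s.

1.5 m/s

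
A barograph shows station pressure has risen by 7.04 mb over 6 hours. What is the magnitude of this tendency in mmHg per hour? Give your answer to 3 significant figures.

7.04 mb / 6 h × 0.750062 mmHg/mb = 0.880 mmHg/h.

0.880 mmHg per hour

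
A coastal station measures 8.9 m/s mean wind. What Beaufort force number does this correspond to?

Beaufort force 5

8.9 m/s lies in the Beaufort 5 band (fresh breeze, 8.0–10.7 m/s).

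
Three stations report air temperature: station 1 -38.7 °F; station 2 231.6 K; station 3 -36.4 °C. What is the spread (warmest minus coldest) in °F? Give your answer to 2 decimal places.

station 1: -38.7 °F = -39.278 °C.
station 2: 231.6 K = -41.550 °C.
Spread: (-36.400) − (-41.550) = 5.150 °C = 9.27 °F.

9.27 °F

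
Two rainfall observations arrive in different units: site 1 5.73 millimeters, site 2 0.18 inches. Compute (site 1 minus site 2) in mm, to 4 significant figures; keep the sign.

site 2: 0.18 in = 4.57200 mm.
Difference: 5.73000 − 4.57200 = 1.158 mm.

1.158 mm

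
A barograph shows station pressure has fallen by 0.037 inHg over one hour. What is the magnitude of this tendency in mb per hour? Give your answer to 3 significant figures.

1.25 mb per hour

0.037 inHg / 1 h × 33.8639 mb/inHg = 1.25 mb/h.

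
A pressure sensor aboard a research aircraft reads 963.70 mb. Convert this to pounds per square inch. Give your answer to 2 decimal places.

13.98 psi

1 mb = 0.0145038 psi, so 963.70 × 0.0145038 = 13.98 psi.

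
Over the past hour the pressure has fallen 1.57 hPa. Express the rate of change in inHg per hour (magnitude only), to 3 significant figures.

1.57 hPa / 1 h × 0.02953 inHg/hPa = 0.0464 inHg/h.

0.0464 inHg per hour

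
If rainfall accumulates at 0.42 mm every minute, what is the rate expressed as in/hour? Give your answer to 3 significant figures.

0.42 mm/minute × 0.0393701 in/mm × 60 minute/hour = 0.992 in/hour.

0.992 in/hour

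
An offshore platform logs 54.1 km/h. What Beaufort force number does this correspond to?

54.1 km/h = 15.0 m/s, which is Beaufort 7 (near gale, 13.9–17.1 m/s).

Beaufort force 7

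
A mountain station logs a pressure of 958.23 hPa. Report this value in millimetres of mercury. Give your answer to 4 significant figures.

718.7 mmHg

1 hPa = 0.750062 mmHg, so 958.23 × 0.750062 = 718.7 mmHg.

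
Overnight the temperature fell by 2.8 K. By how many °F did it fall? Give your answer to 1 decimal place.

5.0 °F

Converting a difference, only the 9/5 scale factor applies: Δ°F = 2.8 × 1.8 = 5.0 °F.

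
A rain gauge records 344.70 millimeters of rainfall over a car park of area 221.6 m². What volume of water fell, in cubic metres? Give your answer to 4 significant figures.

76.39 cubic metres

1 mm over 1 m² is 1 L, so volume = 344.7 × 221.6 = 76385.52 L = 76.39 m³.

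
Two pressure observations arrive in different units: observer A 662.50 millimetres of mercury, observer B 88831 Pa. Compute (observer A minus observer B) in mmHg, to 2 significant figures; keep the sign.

-3.8 mmHg

observer B: 88831 Pa = 666.287 mmHg.
Difference: 662.500 − 666.287 = -3.8 mmHg.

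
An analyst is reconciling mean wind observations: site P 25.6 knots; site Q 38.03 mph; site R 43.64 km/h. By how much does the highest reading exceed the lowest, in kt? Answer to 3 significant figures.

9.48 kt

site Q: 38.03 mph = 33.0472 kt.
site R: 43.64 km/h = 23.5637 kt.
Spread: 33.0472 − 23.5637 = 9.48 kt.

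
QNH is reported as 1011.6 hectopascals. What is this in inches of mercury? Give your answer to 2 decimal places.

29.87 inHg

1 hPa = 0.02953 inHg, so 1011.6 × 0.02953 = 29.87 inHg.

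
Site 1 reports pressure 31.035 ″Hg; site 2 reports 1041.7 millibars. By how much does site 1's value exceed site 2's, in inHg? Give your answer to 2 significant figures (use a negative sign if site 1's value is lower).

site 2: 1041.7 mb = 30.7614 inHg.
Difference: 31.0350 − 30.7614 = 0.27 inHg.

0.27 inHg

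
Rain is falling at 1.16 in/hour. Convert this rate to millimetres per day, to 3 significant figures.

707 mm/day

1.16 in/hour × 25.4 mm/in × 24 hour/day = 707 mm/day.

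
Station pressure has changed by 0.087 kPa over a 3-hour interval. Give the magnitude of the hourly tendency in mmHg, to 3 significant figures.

0.218 mmHg per hour

0.087 kPa / 3 h × 7.50062 mmHg/kPa = 0.218 mmHg/h.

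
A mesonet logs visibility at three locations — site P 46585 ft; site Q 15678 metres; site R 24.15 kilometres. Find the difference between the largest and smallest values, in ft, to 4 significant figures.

site Q: 15678 m = 51437.01 ft.
site R: 24.15 km = 79232.28 ft.
Spread: 79232.28 − 46585.00 = 32650 ft.

32650 ft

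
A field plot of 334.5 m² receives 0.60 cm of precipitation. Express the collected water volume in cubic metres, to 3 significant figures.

2.01 cubic metres

Depth: 0.60 cm × 10 = 6 mm.
1 mm over 1 m² is 1 L, so volume = 6 × 334.5 = 2007 L = 2.01 m³.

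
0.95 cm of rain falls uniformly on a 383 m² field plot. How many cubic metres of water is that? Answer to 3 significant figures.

Depth: 0.95 cm × 10 = 9.5 mm.
1 mm over 1 m² is 1 L, so volume = 9.5 × 383 = 3638.5 L = 3.64 m³.

3.64 cubic metres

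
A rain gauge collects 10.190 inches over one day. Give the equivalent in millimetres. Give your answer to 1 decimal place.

1 in = 25.4 mm, so 10.190 × 25.4 = 258.8 mm.

258.8 mm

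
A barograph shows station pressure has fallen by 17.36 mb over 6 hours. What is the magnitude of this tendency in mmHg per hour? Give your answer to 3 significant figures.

2.17 mmHg per hour

17.36 mb / 6 h × 0.750062 mmHg/mb = 2.17 mmHg/h.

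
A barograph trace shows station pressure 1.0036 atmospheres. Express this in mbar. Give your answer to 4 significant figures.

1 atm = 1013.25 mb, so 1.0036 × 1013.25 = 1017 mb.

1017 mb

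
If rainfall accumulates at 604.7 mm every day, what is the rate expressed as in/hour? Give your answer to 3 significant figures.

0.992 in/hour

604.7 mm/day × 0.0393701 in/mm × 0.0416667 day/hour = 0.992 in/hour.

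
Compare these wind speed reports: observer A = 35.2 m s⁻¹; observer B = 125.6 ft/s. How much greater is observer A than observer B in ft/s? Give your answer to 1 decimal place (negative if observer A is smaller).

observer A: 35.2 m/s = 115.486 ft/s.
Difference: 115.486 − 125.600 = -10.1 ft/s.

-10.1 ft/s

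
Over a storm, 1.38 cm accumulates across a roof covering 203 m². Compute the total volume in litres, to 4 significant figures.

Depth: 1.38 cm × 10 = 13.8 mm.
1 mm over 1 m² is 1 L, so volume = 13.8 × 203 = 2801.4 L ≈ 2801 L.

2801 litres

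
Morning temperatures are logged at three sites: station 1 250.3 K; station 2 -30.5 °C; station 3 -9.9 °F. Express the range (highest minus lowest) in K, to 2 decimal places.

station 1: 250.3 K = -22.850 °C.
station 3: -9.9 °F = -23.278 °C.
Spread: (-22.850) − (-30.500) = 7.650 °C.

7.65 K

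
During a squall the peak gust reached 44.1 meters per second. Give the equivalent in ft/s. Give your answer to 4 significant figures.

1 m/s = 3.28084 ft/s, so 44.1 × 3.28084 = 144.7 ft/s.

144.7 ft/s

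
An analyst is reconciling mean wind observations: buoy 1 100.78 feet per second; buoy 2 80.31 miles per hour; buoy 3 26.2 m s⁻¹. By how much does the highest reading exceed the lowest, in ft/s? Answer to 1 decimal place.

buoy 2: 80.31 mph = 117.788 ft/s.
buoy 3: 26.2 m/s = 85.958 ft/s.
Spread: 117.788 − 85.958 = 31.8 ft/s.

31.8 ft/s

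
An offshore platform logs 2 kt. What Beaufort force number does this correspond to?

Beaufort force 1

2 kt lies in the Beaufort 1 band (light air, 1–3 kt).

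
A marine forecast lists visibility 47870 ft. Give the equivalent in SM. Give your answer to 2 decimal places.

1 ft = 0.000189394 SM, so 47870 × 0.000189394 = 9.07 SM.

9.07 SM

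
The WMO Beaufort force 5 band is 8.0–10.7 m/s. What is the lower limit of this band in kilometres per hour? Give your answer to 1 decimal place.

28.8 km/h

8.0–10.7 m/s × 3.6 = 28.8–38.5 km/h.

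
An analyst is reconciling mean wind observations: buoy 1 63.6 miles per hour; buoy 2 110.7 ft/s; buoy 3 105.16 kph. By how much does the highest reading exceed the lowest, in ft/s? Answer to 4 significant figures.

17.42 ft/s

buoy 1: 63.6 mph = 93.2800 ft/s.
buoy 3: 105.16 km/h = 95.8370 ft/s.
Spread: 110.7000 − 93.2800 = 17.42 ft/s.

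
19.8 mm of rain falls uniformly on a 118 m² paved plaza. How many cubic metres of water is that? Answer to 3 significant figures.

1 mm over 1 m² is 1 L, so volume = 19.8 × 118 = 2336.4 L = 2.34 m³.

2.34 cubic metres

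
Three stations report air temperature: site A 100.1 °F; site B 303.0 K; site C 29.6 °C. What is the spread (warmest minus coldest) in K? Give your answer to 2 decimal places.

site A: 100.1 °F = 37.833 °C.
site B: 303.0 K = 29.850 °C.
Spread: 37.833 − 29.600 = 8.233 °C.

8.23 K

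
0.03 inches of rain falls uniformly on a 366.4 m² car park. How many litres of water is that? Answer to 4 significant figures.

Depth: 0.03 in × 25.4 = 0.762 mm.
1 mm over 1 m² is 1 L, so volume = 0.762 × 366.4 = 279.1968 L ≈ 279.2 L.

279.2 litres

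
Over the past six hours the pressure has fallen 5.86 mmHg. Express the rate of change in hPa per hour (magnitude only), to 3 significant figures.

1.30 hPa per hour

5.86 mmHg / 6 h × 1.33322 hPa/mmHg = 1.30 hPa/h.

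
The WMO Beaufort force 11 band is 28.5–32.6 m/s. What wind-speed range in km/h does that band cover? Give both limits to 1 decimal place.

28.5–32.6 m/s × 3.6 = 102.6–117.4 km/h.

102.6 to 117.4 km/h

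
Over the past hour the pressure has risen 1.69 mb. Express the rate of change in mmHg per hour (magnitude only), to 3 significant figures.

1.27 mmHg per hour

1.69 mb / 1 h × 0.750062 mmHg/mb = 1.27 mmHg/h.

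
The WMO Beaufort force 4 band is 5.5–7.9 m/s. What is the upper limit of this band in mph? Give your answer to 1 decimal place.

5.5–7.9 m/s × 2.237 = 12.3–17.7 mph.

17.7 mph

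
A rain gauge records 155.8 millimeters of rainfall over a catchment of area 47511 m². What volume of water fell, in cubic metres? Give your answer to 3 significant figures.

1 mm over 1 m² is 1 L, so volume = 155.8 × 47511 = 7402213.8 L = 7400 m³.

7400 cubic metres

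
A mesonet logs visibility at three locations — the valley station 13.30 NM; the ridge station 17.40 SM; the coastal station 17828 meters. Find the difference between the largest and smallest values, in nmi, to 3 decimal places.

5.494 nmi

the ridge station: 17.40 SM = 15.12019 nmi.
the coastal station: 17828 m = 9.62635 nmi.
Spread: 15.12019 − 9.62635 = 5.494 nmi.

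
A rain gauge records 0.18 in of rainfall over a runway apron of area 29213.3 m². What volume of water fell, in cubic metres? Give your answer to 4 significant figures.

Depth: 0.18 in × 25.4 = 4.572 mm.
1 mm over 1 m² is 1 L, so volume = 4.572 × 29213.3 = 133563.21 L = 133.6 m³.

133.6 cubic metres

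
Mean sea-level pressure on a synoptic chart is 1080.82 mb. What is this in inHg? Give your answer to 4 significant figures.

31.92 inHg

1 mb = 0.02953 inHg, so 1080.82 × 0.02953 = 31.92 inHg.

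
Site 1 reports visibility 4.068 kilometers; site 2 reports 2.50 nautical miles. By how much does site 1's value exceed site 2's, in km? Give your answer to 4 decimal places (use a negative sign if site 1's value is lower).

-0.5620 km

site 2: 2.50 nmi = 4.630000 km.
Difference: 4.068000 − 4.630000 = -0.5620 km.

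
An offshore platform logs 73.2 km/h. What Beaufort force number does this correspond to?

73.2 km/h = 20.3 m/s, which is Beaufort 8 (gale, 17.2–20.7 m/s).

Beaufort force 8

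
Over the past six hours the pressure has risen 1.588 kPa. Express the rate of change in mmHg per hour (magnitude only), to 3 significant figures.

1.99 mmHg per hour

1.588 kPa / 6 h × 7.50062 mmHg/kPa = 1.99 mmHg/h.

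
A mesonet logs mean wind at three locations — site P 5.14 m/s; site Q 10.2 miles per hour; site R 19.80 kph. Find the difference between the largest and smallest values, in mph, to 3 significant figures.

2.10 mph

site P: 5.14 m/s = 11.4979 mph.
site R: 19.80 km/h = 12.3031 mph.
Spread: 12.3031 − 10.2000 = 2.10 mph.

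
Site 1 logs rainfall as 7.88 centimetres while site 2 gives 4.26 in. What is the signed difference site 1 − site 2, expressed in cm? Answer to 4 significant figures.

-2.940 cm

site 2: 4.26 in = 10.82040 cm.
Difference: 7.88000 − 10.82040 = -2.940 cm.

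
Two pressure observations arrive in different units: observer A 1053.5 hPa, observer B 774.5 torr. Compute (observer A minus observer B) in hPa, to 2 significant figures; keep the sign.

21 hPa

observer B: 774.5 mmHg = 1032.58 hPa.
Difference: 1053.50 − 1032.58 = 21 hPa.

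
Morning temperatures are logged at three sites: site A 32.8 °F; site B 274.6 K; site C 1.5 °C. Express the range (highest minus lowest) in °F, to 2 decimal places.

site A: 32.8 °F = 0.444 °C.
site B: 274.6 K = 1.450 °C.
Spread: 1.500 − 0.444 = 1.056 °C = 1.90 °F.

1.90 °F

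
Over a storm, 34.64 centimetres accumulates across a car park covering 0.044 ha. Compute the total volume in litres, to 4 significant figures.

152400 litres

Depth: 34.64 cm × 10 = 346.4 mm.
Area: 0.044 ha = 440 m².
1 mm over 1 m² is 1 L, so volume = 346.4 × 440 = 152416 L ≈ 152400 L.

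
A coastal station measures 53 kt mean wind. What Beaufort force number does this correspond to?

Beaufort force 10

53 kt lies in the Beaufort 10 band (storm, 48–55 kt).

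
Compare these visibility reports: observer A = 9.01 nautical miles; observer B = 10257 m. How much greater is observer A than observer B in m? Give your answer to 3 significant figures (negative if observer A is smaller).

observer A: 9.01 nmi = 16686.52 m.
Difference: 16686.52 − 10257.00 = 6430 m.

6430 m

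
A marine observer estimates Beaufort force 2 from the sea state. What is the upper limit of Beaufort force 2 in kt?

Beaufort 2 (light breeze) spans 4–6 knots.

6 kt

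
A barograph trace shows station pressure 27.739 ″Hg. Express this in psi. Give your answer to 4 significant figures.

13.62 psi

1 inHg = 0.491154 psi, so 27.739 × 0.491154 = 13.62 psi.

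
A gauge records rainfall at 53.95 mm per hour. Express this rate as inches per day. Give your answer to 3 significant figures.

53.95 mm/hour × 0.0393701 in/mm × 24 hour/day = 51.0 in/day.

51.0 in/day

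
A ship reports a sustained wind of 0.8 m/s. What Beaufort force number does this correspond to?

Beaufort force 1

0.8 m/s lies in the Beaufort 1 band (light air, 0.3–1.5 m/s).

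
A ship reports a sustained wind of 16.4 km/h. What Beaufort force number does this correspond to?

Beaufort force 3

16.4 km/h = 4.6 m/s, which is Beaufort 3 (gentle breeze, 3.4–5.4 m/s).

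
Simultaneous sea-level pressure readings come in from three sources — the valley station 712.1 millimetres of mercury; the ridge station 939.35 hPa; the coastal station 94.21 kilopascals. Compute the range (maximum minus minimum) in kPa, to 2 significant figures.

the valley station: 712.1 mmHg = 94.939 kPa.
the ridge station: 939.35 hPa = 93.935 kPa.
Spread: 94.939 − 93.935 = 1.0 kPa.

1.0 kPa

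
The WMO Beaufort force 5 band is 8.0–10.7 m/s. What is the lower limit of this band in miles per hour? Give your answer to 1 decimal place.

8.0–10.7 m/s × 2.237 = 17.9–23.9 mph.

17.9 mph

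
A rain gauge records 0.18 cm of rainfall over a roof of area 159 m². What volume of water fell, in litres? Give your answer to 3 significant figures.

Depth: 0.18 cm × 10 = 1.8 mm.
1 mm over 1 m² is 1 L, so volume = 1.8 × 159 = 286.2 L ≈ 286 L.

286 litres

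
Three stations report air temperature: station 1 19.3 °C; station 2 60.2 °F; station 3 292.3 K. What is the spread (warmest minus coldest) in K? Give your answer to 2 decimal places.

station 2: 60.2 °F = 15.667 °C.
station 3: 292.3 K = 19.150 °C.
Spread: 19.300 − 15.667 = 3.633 °C.

3.63 K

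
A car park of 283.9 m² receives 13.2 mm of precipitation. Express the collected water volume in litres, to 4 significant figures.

1 mm over 1 m² is 1 L, so volume = 13.2 × 283.9 = 3747.48 L ≈ 3747 L.

3747 litres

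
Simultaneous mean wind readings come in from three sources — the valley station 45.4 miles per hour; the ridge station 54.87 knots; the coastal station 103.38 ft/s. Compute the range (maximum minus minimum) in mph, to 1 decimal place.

25.1 mph

the ridge station: 54.87 kt = 63.143 mph.
the coastal station: 103.38 ft/s = 70.486 mph.
Spread: 70.486 − 45.400 = 25.1 mph.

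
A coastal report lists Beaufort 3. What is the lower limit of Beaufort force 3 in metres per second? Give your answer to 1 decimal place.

Beaufort 3 (gentle breeze) spans 3.4–5.4 m/s.

3.4 m/s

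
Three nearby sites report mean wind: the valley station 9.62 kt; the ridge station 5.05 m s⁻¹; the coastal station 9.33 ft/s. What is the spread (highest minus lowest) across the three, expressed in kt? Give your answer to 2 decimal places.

4.29 kt

the ridge station: 5.05 m/s = 9.8164 kt.
the coastal station: 9.33 ft/s = 5.5279 kt.
Spread: 9.8164 − 5.5279 = 4.29 kt.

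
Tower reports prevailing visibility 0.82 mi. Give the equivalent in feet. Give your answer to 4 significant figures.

4330 ft

1 SM = 5280 ft, so 0.82 × 5280 = 4330 ft.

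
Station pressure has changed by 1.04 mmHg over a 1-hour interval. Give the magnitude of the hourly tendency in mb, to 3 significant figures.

1.04 mmHg / 1 h × 1.33322 mb/mmHg = 1.39 mb/h.

1.39 mb per hour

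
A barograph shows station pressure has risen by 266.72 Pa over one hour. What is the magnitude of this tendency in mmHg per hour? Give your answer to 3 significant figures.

266.72 Pa / 1 h × 0.00750062 mmHg/Pa = 2.00 mmHg/h.

2.00 mmHg per hour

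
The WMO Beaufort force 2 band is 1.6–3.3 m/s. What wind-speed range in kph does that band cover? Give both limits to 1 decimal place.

5.8 to 11.9 km/h

1.6–3.3 m/s × 3.6 = 5.8–11.9 km/h.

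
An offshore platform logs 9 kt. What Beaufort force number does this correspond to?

9 kt lies in the Beaufort 3 band (gentle breeze, 7–10 kt).

Beaufort force 3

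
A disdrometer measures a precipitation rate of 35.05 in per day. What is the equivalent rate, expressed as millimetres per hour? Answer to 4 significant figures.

37.09 mm/hour

35.05 in/day × 25.4 mm/in × 0.0416667 day/hour = 37.09 mm/hour.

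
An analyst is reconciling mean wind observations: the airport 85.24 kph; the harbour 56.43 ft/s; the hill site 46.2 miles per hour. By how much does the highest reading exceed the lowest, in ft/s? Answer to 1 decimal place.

21.3 ft/s

the airport: 85.24 km/h = 77.683 ft/s.
the hill site: 46.2 mph = 67.760 ft/s.
Spread: 77.683 − 56.430 = 21.3 ft/s.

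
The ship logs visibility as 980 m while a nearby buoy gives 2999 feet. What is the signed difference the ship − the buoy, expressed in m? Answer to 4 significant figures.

65.90 m

the buoy: 2999 ft = 914.0952 m.
Difference: 980.0000 − 914.0952 = 65.90 m.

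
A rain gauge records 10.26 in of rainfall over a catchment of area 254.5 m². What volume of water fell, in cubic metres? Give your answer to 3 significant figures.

66.3 cubic metres

Depth: 10.26 in × 25.4 = 260.604 mm.
1 mm over 1 m² is 1 L, so volume = 260.604 × 254.5 = 66323.718 L = 66.3 m³.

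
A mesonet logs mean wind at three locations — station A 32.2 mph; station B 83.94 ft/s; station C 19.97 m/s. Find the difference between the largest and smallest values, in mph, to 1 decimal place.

25.0 mph

station B: 83.94 ft/s = 57.232 mph.
station C: 19.97 m/s = 44.672 mph.
Spread: 57.232 − 32.200 = 25.0 mph.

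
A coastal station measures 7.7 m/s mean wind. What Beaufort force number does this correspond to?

7.7 m/s lies in the Beaufort 4 band (moderate breeze, 5.5–7.9 m/s).

Beaufort force 4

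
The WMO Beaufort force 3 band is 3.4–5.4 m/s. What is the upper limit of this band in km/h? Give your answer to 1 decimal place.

19.4 km/h

3.4–5.4 m/s × 3.6 = 12.2–19.4 km/h.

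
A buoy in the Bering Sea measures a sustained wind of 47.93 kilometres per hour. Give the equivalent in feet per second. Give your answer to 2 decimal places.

1 km/h = 0.911344 ft/s, so 47.93 × 0.911344 = 43.68 ft/s.

43.68 ft/s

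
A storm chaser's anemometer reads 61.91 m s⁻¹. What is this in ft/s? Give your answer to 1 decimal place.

203.1 ft/s

1 m/s = 3.28084 ft/s, so 61.91 × 3.28084 = 203.1 ft/s.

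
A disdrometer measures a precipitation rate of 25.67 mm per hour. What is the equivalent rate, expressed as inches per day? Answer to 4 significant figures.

25.67 mm/hour × 0.0393701 in/mm × 24 hour/day = 24.26 in/day.

24.26 in/day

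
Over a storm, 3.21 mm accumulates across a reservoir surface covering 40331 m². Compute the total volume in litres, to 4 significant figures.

1 mm over 1 m² is 1 L, so volume = 3.21 × 40331 = 129462.51 L ≈ 129500 L.

129500 litres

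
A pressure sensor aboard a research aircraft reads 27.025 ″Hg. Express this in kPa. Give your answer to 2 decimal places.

91.52 kPa

1 inHg = 3.38639 kPa, so 27.025 × 3.38639 = 91.52 kPa.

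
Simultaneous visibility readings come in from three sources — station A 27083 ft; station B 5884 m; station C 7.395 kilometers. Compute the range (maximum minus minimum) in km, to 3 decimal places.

station A: 27083 ft = 8.25490 km.
station B: 5884 m = 5.88400 km.
Spread: 8.25490 − 5.88400 = 2.371 km.

2.371 km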